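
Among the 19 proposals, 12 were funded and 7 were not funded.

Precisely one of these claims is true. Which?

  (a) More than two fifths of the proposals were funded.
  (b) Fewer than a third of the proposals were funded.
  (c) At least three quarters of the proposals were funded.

(a)

|A| = 19, |A ∩ B| = 12, |A ∖ B| = 7.
(a) requires |A ∩ B| / |A| > 2/5: true.
(b) requires |A ∩ B| / |A| < 1/3: false.
(c) requires |A ∩ B| / |A| ≥ 3/4: false.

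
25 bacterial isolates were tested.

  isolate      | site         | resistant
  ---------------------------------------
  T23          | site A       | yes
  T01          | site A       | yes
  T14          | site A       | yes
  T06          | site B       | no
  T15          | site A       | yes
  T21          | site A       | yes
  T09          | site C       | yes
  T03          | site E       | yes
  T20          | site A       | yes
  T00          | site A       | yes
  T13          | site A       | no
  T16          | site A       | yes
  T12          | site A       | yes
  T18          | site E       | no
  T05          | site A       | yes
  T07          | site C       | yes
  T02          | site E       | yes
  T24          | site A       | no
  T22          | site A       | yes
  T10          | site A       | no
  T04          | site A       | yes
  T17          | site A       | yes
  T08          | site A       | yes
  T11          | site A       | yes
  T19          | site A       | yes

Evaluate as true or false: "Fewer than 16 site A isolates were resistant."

Truth condition: |A ∩ B| < 16.
|A| = 19, |A ∩ B| = 16, |A ∖ B| = 3.
|A ∩ B| = 16, so the statement is false.

False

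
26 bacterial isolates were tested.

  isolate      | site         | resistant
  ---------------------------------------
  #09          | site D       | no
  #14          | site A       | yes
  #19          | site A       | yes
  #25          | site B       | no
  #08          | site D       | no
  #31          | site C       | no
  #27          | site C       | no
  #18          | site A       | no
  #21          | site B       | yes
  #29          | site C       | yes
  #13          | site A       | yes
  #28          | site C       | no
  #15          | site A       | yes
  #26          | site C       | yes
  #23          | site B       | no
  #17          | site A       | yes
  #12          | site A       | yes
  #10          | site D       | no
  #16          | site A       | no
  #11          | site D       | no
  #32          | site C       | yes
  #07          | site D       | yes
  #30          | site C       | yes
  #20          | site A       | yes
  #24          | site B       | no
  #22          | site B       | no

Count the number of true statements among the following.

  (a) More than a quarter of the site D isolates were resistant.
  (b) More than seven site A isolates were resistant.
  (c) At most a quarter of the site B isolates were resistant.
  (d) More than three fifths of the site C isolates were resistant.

1

(a) site D: |A| = 5, |A ∩ B| = 1; needs |A ∩ B| / |A| > 1/4 — false.
(b) site A: |A| = 9, |A ∩ B| = 7; needs |A ∩ B| > 7 — false.
(c) site B: |A| = 5, |A ∩ B| = 1; needs |A ∩ B| / |A| ≤ 1/4 — true.
(d) site C: |A| = 7, |A ∩ B| = 4; needs |A ∩ B| / |A| > 3/5 — false.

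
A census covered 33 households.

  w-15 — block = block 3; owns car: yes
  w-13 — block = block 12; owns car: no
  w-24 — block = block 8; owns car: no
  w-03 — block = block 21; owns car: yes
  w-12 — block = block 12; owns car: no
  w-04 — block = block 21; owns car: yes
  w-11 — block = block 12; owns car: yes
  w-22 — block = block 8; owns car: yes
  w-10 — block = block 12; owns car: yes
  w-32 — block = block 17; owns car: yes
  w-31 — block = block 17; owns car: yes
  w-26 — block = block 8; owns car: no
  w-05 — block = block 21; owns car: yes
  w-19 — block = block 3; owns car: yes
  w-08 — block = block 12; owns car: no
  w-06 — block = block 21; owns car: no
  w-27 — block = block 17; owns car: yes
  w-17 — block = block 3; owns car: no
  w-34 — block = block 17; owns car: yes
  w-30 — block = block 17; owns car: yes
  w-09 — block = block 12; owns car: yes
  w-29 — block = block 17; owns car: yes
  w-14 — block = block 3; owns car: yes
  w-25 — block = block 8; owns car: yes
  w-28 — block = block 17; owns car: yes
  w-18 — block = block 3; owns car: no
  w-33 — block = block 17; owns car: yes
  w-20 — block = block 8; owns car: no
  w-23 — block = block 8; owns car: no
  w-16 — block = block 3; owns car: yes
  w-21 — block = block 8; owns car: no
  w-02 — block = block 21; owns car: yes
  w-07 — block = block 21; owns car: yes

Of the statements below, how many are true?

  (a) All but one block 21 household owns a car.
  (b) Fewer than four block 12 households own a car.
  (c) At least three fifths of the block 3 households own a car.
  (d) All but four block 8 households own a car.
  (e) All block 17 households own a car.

(a) block 21: |A| = 6, |A ∩ B| = 5; needs |A ∖ B| = 1 — true.
(b) block 12: |A| = 6, |A ∩ B| = 3; needs |A ∩ B| < 4 — true.
(c) block 3: |A| = 6, |A ∩ B| = 4; needs |A ∩ B| / |A| ≥ 3/5 — true.
(d) block 8: |A| = 7, |A ∩ B| = 2; needs |A ∖ B| = 4 — false.
(e) block 17: |A| = 8, |A ∩ B| = 8; needs A ⊆ B, i.e. every element of A is in B (|A ∖ B| = 0) — true.

4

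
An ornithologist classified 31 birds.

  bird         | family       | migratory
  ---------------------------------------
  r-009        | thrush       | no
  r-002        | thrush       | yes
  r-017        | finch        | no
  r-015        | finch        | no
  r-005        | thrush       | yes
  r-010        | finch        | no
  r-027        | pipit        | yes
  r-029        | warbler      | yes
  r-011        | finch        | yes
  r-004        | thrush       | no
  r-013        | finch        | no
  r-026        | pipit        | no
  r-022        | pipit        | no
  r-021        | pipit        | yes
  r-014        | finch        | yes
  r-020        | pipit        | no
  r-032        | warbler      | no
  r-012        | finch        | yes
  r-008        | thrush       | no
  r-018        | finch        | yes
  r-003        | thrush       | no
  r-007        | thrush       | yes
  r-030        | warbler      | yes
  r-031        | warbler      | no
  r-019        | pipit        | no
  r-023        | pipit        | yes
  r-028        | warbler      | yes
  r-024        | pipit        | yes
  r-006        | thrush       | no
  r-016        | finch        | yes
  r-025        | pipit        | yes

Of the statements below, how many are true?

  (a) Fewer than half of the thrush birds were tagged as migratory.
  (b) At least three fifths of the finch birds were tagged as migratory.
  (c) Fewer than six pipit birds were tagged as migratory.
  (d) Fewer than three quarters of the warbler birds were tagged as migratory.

(a) thrush: |A| = 8, |A ∩ B| = 3; needs |A ∩ B| < |A ∖ B| — true.
(b) finch: |A| = 9, |A ∩ B| = 5; needs |A ∩ B| / |A| ≥ 3/5 — false.
(c) pipit: |A| = 9, |A ∩ B| = 5; needs |A ∩ B| < 6 — true.
(d) warbler: |A| = 5, |A ∩ B| = 3; needs |A ∩ B| / |A| < 3/4 — true.

3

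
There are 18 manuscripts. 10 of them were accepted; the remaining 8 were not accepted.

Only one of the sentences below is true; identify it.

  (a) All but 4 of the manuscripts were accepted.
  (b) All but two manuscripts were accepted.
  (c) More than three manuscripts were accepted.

|A| = 18, |A ∩ B| = 10, |A ∖ B| = 8.
(a) requires |A ∖ B| = 4: false.
(b) requires |A ∖ B| = 2: false.
(c) requires |A ∩ B| > 3: true.

(c)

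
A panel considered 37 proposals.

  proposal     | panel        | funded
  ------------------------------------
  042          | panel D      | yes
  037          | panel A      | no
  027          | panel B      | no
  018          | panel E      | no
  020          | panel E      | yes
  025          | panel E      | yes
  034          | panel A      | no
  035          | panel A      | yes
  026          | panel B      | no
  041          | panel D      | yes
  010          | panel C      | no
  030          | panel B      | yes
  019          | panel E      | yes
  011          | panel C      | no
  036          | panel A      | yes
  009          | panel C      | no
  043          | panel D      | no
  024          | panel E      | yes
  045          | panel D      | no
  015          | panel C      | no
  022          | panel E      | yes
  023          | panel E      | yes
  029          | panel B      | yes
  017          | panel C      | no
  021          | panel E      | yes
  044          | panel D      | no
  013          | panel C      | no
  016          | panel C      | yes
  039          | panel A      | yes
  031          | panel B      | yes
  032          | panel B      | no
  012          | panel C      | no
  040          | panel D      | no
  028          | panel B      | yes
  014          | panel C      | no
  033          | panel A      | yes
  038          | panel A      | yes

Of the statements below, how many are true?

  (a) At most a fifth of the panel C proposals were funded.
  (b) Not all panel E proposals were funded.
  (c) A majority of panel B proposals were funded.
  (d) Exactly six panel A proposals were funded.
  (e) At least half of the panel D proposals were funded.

(a) panel C: |A| = 9, |A ∩ B| = 1; needs |A ∩ B| / |A| ≤ 1/5 — true.
(b) panel E: |A| = 8, |A ∩ B| = 7; needs A ⊄ B (|A ∖ B| ≥ 1) — true.
(c) panel B: |A| = 7, |A ∩ B| = 4; needs |A ∩ B| > |A ∖ B| — true.
(d) panel A: |A| = 7, |A ∩ B| = 5; needs |A ∩ B| = 6 — false.
(e) panel D: |A| = 6, |A ∩ B| = 2; needs |A ∩ B| ≥ |A ∖ B| — false.

3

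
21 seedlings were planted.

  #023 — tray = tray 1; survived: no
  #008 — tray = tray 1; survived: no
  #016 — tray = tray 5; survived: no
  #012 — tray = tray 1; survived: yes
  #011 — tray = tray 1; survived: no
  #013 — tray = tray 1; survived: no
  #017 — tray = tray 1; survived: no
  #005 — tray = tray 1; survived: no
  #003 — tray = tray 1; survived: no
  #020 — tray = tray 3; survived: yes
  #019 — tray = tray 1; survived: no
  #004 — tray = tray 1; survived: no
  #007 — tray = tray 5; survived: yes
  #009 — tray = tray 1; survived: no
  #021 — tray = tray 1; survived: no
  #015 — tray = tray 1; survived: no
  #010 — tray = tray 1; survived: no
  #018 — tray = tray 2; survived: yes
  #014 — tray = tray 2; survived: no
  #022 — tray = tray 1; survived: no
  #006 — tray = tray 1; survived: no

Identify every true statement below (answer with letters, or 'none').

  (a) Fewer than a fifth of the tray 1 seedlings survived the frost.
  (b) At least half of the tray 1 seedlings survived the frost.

(a)

|A| = 16, |A ∩ B| = 1, |A ∖ B| = 15.
(a) |A ∩ B| / |A| < 1/5: holds.
(b) |A ∩ B| ≥ |A ∖ B|: fails.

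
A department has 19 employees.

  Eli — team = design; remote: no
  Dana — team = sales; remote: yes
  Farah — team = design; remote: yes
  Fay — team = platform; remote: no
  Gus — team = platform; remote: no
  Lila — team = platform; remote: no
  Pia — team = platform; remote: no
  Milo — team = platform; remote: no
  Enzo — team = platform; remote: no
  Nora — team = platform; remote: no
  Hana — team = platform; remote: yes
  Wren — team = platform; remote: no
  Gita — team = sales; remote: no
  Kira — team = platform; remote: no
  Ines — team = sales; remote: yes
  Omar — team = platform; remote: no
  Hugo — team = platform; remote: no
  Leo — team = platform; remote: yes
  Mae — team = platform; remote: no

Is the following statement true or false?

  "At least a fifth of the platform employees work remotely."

False

The determiner here denotes the relation: |A ∩ B| / |A| ≥ 1/5.
A (the restrictor) = {Fay, Gus, Lila, Pia, Milo, Enzo, Nora, Hana, Wren, Kira, Omar, Hugo, Leo, Mae}, |A| = 14.
A ∩ B = {Hana, Leo}, so |A ∩ B| = 2.
A ∖ B = {Fay, Gus, Lila, Pia, Milo, Enzo, Nora, Wren, Kira, Omar, Hugo, Mae}, so |A ∖ B| = 12.
|A ∩ B|/|A| = 2/14, so the statement is false.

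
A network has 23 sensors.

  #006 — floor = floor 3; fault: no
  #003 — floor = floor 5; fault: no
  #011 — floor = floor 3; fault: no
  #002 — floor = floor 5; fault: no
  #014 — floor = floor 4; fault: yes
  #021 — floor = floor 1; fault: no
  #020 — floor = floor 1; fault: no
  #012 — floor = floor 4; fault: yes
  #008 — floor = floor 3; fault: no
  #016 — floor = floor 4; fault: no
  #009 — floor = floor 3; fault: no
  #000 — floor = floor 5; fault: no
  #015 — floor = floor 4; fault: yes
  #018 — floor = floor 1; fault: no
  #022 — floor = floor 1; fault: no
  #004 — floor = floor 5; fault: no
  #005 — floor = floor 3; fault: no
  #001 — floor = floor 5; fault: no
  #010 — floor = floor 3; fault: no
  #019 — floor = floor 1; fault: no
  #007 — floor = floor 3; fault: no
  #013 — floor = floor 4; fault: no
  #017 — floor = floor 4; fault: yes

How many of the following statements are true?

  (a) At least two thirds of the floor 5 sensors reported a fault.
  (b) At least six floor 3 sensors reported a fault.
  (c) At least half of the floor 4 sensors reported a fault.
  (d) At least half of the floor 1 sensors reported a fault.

(a) floor 5: |A| = 5, |A ∩ B| = 0; needs |A ∩ B| / |A| ≥ 2/3 — false.
(b) floor 3: |A| = 7, |A ∩ B| = 0; needs |A ∩ B| ≥ 6 — false.
(c) floor 4: |A| = 6, |A ∩ B| = 4; needs |A ∩ B| ≥ |A ∖ B| — true.
(d) floor 1: |A| = 5, |A ∩ B| = 0; needs |A ∩ B| ≥ |A ∖ B| — false.

1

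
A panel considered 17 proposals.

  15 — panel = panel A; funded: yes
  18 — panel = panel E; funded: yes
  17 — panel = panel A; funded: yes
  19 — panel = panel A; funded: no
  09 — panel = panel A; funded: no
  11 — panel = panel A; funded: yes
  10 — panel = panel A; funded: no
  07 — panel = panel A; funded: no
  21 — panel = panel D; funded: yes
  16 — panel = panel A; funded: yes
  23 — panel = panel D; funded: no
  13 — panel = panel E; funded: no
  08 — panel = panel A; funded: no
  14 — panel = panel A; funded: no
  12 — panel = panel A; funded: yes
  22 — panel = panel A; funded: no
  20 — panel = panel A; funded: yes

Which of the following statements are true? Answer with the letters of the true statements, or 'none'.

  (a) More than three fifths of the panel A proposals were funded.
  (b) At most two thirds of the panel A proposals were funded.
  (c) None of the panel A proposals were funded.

|A| = 13, |A ∩ B| = 6, |A ∖ B| = 7.
(a) |A ∩ B| / |A| > 3/5: fails.
(b) |A ∩ B| / |A| ≤ 2/3: holds.
(c) A ∩ B = ∅ (|A ∩ B| = 0): fails.

(b)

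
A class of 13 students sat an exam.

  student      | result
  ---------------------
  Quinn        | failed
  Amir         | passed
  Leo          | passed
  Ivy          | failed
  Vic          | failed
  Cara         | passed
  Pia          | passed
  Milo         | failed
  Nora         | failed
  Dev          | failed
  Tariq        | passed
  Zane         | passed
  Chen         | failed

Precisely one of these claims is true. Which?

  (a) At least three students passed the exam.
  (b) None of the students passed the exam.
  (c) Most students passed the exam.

(a)

|A| = 13, |A ∩ B| = 6, |A ∖ B| = 7.
(a) requires |A ∩ B| ≥ 3: true.
(b) requires A ∩ B = ∅ (|A ∩ B| = 0): false.
(c) requires |A ∩ B| > |A ∖ B|: false.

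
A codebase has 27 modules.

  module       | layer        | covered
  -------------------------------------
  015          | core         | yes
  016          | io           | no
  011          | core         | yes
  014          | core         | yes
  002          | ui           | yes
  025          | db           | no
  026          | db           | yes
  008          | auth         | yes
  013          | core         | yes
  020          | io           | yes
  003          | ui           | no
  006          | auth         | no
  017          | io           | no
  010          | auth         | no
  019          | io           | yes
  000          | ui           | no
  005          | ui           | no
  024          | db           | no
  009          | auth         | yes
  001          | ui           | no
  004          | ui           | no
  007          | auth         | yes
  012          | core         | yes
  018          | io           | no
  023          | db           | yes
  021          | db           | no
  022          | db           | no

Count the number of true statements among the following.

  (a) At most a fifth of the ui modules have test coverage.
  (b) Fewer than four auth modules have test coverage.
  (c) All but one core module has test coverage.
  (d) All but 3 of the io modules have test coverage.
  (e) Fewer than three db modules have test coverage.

4

(a) ui: |A| = 6, |A ∩ B| = 1; needs |A ∩ B| / |A| ≤ 1/5 — true.
(b) auth: |A| = 5, |A ∩ B| = 3; needs |A ∩ B| < 4 — true.
(c) core: |A| = 5, |A ∩ B| = 5; needs |A ∖ B| = 1 — false.
(d) io: |A| = 5, |A ∩ B| = 2; needs |A ∖ B| = 3 — true.
(e) db: |A| = 6, |A ∩ B| = 2; needs |A ∩ B| < 3 — true.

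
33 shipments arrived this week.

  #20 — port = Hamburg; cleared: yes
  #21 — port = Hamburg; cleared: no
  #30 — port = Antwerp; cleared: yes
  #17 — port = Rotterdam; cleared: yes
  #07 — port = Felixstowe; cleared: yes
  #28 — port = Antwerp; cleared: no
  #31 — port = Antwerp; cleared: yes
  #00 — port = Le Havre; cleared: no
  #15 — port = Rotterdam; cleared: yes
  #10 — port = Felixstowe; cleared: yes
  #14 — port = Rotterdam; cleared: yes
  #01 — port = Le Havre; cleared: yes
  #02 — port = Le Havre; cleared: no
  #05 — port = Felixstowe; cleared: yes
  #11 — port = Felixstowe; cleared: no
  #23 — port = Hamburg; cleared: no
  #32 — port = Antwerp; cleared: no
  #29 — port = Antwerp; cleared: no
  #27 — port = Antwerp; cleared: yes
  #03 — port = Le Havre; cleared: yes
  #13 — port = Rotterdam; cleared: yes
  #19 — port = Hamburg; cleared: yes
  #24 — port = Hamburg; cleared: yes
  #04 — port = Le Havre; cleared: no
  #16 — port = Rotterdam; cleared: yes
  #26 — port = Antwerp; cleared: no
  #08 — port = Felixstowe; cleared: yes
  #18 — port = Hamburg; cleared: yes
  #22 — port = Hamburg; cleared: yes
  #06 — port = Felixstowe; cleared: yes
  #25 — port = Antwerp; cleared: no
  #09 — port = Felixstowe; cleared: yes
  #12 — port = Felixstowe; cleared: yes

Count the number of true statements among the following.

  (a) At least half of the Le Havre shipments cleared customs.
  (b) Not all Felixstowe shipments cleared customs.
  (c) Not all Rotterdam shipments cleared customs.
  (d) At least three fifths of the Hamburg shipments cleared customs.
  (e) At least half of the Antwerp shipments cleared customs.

2

(a) Le Havre: |A| = 5, |A ∩ B| = 2; needs |A ∩ B| ≥ |A ∖ B| — false.
(b) Felixstowe: |A| = 8, |A ∩ B| = 7; needs A ⊄ B (|A ∖ B| ≥ 1) — true.
(c) Rotterdam: |A| = 5, |A ∩ B| = 5; needs A ⊄ B (|A ∖ B| ≥ 1) — false.
(d) Hamburg: |A| = 7, |A ∩ B| = 5; needs |A ∩ B| / |A| ≥ 3/5 — true.
(e) Antwerp: |A| = 8, |A ∩ B| = 3; needs |A ∩ B| ≥ |A ∖ B| — false.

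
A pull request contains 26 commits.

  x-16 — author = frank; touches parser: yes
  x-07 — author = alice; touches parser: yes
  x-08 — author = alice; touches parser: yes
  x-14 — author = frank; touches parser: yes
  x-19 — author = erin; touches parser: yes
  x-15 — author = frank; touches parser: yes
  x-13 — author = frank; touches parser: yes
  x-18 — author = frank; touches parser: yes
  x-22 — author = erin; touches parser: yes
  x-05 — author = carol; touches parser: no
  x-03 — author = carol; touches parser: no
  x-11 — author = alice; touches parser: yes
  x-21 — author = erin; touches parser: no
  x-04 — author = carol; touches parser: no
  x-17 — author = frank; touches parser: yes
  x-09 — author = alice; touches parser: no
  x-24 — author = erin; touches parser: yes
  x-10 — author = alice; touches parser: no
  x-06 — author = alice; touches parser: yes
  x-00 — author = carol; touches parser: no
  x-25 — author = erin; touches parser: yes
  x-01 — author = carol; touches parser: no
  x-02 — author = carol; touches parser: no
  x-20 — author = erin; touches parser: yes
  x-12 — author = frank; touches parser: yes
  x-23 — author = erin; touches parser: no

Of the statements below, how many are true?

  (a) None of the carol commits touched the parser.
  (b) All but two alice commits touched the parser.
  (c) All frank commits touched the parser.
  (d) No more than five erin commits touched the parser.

(a) carol: |A| = 6, |A ∩ B| = 0; needs A ∩ B = ∅ (|A ∩ B| = 0) — true.
(b) alice: |A| = 6, |A ∩ B| = 4; needs |A ∖ B| = 2 — true.
(c) frank: |A| = 7, |A ∩ B| = 7; needs A ⊆ B, i.e. every element of A is in B (|A ∖ B| = 0) — true.
(d) erin: |A| = 7, |A ∩ B| = 5; needs |A ∩ B| ≤ 5 — true.

4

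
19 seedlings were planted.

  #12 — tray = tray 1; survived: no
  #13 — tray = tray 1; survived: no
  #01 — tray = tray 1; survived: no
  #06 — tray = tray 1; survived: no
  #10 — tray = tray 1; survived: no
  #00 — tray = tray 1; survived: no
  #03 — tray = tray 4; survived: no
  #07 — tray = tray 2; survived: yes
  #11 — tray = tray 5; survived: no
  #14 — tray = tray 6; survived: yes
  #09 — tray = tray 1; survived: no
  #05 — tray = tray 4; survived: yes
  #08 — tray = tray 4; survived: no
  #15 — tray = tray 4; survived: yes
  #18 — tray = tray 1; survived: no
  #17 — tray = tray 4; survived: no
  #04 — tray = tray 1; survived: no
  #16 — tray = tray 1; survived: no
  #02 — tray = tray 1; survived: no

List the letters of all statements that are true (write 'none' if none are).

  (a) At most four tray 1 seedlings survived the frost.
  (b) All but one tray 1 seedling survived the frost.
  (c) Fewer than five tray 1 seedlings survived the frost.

|A| = 11, |A ∩ B| = 0, |A ∖ B| = 11.
(a) |A ∩ B| ≤ 4: holds.
(b) |A ∖ B| = 1: fails.
(c) |A ∩ B| < 5: holds.

(a), (c)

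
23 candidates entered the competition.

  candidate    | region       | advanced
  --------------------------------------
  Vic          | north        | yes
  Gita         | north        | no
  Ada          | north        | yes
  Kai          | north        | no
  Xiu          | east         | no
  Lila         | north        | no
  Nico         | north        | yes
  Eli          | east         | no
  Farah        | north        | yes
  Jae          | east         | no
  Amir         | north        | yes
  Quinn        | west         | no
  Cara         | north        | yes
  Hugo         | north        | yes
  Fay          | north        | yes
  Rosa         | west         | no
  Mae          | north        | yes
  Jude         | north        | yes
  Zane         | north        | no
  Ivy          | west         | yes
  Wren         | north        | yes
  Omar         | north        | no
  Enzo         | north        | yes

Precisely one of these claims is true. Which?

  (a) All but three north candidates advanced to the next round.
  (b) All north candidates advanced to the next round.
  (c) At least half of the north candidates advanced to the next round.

|A| = 17, |A ∩ B| = 12, |A ∖ B| = 5.
(a) requires |A ∖ B| = 3: false.
(b) requires A ⊆ B, i.e. every element of A is in B (|A ∖ B| = 0): false.
(c) requires |A ∩ B| ≥ |A ∖ B|: true.

(c)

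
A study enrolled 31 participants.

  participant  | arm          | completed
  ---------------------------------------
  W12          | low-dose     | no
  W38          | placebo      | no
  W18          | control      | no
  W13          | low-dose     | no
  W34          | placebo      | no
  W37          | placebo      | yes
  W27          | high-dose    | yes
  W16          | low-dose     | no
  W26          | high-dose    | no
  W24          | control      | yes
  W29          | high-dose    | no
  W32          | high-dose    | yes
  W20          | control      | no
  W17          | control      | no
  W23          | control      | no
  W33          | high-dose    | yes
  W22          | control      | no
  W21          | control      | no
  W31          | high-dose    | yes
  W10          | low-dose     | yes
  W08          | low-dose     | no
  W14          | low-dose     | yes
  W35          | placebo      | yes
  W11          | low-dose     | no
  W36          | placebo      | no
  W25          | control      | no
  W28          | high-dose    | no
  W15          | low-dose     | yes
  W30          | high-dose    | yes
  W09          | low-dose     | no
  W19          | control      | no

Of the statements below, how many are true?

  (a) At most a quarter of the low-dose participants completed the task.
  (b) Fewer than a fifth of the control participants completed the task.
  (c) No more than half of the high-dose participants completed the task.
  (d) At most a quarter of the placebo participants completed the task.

(a) low-dose: |A| = 9, |A ∩ B| = 3; needs |A ∩ B| / |A| ≤ 1/4 — false.
(b) control: |A| = 9, |A ∩ B| = 1; needs |A ∩ B| / |A| < 1/5 — true.
(c) high-dose: |A| = 8, |A ∩ B| = 5; needs |A ∩ B| ≤ |A ∖ B| — false.
(d) placebo: |A| = 5, |A ∩ B| = 2; needs |A ∩ B| / |A| ≤ 1/4 — false.

1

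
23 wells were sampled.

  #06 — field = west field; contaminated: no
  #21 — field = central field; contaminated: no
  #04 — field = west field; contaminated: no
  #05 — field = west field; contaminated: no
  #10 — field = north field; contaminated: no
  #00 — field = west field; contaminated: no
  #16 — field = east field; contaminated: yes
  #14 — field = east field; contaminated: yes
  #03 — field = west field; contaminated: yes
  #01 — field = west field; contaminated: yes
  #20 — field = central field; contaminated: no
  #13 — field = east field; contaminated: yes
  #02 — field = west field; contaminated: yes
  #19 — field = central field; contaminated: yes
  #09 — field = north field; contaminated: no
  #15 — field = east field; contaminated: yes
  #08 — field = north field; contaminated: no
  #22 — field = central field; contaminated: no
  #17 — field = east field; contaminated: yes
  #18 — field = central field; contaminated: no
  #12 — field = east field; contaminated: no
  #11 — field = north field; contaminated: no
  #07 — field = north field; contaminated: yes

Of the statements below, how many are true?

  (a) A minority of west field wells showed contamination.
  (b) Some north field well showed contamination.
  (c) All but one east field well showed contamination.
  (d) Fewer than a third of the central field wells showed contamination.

(a) west field: |A| = 7, |A ∩ B| = 3; needs |A ∩ B| < |A ∖ B| — true.
(b) north field: |A| = 5, |A ∩ B| = 1; needs A ∩ B ≠ ∅ (|A ∩ B| ≥ 1) — true.
(c) east field: |A| = 6, |A ∩ B| = 5; needs |A ∖ B| = 1 — true.
(d) central field: |A| = 5, |A ∩ B| = 1; needs |A ∩ B| / |A| < 1/3 — true.

4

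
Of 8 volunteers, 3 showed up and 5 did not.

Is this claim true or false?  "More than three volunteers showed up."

False

The determiner here denotes the relation: |A ∩ B| > 3.
|A| = 8, |A ∩ B| = 3, |A ∖ B| = 5.
|A ∩ B| = 3, so the statement is false.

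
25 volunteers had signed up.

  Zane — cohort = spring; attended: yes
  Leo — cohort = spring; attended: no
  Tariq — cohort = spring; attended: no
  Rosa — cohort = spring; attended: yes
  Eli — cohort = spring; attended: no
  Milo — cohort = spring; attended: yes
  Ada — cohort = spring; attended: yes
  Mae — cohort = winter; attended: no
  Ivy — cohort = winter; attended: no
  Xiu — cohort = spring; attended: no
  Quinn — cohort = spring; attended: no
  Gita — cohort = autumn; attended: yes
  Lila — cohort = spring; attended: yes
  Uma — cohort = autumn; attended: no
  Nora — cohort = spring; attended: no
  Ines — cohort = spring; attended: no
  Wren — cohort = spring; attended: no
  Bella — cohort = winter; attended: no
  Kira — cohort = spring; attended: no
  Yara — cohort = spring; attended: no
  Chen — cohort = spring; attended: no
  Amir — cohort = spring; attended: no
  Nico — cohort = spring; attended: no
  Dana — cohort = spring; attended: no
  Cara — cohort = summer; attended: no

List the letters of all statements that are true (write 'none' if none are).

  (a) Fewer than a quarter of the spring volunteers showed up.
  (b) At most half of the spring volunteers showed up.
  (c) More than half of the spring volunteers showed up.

(b)

|A| = 19, |A ∩ B| = 5, |A ∖ B| = 14.
(a) |A ∩ B| / |A| < 1/4: fails.
(b) |A ∩ B| ≤ |A ∖ B|: holds.
(c) |A ∩ B| > |A ∖ B|: fails.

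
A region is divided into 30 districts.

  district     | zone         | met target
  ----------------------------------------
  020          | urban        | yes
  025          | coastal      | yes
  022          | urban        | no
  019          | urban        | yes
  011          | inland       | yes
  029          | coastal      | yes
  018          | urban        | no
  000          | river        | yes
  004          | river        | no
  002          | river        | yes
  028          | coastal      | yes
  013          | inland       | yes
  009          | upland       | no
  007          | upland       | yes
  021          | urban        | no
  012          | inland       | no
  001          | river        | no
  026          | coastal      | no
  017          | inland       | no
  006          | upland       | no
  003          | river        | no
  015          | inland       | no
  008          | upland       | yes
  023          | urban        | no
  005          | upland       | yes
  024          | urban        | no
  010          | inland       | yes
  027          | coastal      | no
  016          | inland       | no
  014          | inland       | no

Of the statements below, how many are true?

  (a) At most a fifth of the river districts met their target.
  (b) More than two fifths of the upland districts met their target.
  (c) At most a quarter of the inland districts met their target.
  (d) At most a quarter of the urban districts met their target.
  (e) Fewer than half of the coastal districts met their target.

(a) river: |A| = 5, |A ∩ B| = 2; needs |A ∩ B| / |A| ≤ 1/5 — false.
(b) upland: |A| = 5, |A ∩ B| = 3; needs |A ∩ B| / |A| > 2/5 — true.
(c) inland: |A| = 8, |A ∩ B| = 3; needs |A ∩ B| / |A| ≤ 1/4 — false.
(d) urban: |A| = 7, |A ∩ B| = 2; needs |A ∩ B| / |A| ≤ 1/4 — false.
(e) coastal: |A| = 5, |A ∩ B| = 3; needs |A ∩ B| < |A ∖ B| — false.

1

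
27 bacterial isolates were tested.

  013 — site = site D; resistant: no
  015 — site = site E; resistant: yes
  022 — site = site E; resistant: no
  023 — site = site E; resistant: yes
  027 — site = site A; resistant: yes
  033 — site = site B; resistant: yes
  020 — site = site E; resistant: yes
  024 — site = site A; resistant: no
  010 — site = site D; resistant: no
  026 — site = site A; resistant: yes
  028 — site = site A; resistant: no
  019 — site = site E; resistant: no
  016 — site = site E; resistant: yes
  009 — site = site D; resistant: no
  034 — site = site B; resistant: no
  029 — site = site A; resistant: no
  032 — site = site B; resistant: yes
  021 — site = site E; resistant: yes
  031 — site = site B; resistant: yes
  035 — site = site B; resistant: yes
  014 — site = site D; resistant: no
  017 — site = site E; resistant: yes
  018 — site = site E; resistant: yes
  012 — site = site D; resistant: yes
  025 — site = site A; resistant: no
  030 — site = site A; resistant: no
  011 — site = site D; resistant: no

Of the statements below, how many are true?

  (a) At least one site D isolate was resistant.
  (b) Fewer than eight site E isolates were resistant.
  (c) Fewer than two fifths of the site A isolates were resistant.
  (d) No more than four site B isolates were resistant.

4

(a) site D: |A| = 6, |A ∩ B| = 1; needs A ∩ B ≠ ∅ (|A ∩ B| ≥ 1) — true.
(b) site E: |A| = 9, |A ∩ B| = 7; needs |A ∩ B| < 8 — true.
(c) site A: |A| = 7, |A ∩ B| = 2; needs |A ∩ B| / |A| < 2/5 — true.
(d) site B: |A| = 5, |A ∩ B| = 4; needs |A ∩ B| ≤ 4 — true.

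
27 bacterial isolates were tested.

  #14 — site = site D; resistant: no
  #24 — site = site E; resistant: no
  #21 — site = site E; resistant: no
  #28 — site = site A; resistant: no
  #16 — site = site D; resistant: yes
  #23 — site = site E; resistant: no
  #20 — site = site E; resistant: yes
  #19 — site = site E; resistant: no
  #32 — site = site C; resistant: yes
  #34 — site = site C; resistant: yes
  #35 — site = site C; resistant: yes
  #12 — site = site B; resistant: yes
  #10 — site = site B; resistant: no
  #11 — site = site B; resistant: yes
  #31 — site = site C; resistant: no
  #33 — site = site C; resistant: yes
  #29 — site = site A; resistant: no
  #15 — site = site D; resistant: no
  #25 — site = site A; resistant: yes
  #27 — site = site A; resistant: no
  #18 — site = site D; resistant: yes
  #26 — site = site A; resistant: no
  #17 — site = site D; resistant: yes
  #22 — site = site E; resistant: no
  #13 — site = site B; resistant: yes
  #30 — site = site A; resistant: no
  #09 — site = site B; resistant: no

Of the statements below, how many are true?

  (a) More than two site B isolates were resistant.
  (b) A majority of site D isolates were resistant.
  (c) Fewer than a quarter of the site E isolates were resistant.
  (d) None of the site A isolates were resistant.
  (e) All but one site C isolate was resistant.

(a) site B: |A| = 5, |A ∩ B| = 3; needs |A ∩ B| > 2 — true.
(b) site D: |A| = 5, |A ∩ B| = 3; needs |A ∩ B| > |A ∖ B| — true.
(c) site E: |A| = 6, |A ∩ B| = 1; needs |A ∩ B| / |A| < 1/4 — true.
(d) site A: |A| = 6, |A ∩ B| = 1; needs A ∩ B = ∅ (|A ∩ B| = 0) — false.
(e) site C: |A| = 5, |A ∩ B| = 4; needs |A ∖ B| = 1 — true.

4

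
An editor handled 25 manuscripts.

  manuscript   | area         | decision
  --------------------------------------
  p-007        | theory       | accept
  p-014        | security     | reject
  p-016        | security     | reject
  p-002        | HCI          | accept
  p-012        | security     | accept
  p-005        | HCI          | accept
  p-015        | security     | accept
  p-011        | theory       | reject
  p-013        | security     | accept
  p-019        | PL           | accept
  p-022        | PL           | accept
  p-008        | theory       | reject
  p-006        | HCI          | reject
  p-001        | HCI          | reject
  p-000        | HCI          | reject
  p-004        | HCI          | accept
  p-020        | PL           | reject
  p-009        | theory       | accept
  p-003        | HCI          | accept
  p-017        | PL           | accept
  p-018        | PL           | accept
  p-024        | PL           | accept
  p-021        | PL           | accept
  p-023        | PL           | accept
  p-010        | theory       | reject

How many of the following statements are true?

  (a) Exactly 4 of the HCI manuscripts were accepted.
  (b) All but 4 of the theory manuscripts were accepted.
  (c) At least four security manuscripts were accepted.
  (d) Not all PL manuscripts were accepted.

(a) HCI: |A| = 7, |A ∩ B| = 4; needs |A ∩ B| = 4 — true.
(b) theory: |A| = 5, |A ∩ B| = 2; needs |A ∖ B| = 4 — false.
(c) security: |A| = 5, |A ∩ B| = 3; needs |A ∩ B| ≥ 4 — false.
(d) PL: |A| = 8, |A ∩ B| = 7; needs A ⊄ B (|A ∖ B| ≥ 1) — true.

2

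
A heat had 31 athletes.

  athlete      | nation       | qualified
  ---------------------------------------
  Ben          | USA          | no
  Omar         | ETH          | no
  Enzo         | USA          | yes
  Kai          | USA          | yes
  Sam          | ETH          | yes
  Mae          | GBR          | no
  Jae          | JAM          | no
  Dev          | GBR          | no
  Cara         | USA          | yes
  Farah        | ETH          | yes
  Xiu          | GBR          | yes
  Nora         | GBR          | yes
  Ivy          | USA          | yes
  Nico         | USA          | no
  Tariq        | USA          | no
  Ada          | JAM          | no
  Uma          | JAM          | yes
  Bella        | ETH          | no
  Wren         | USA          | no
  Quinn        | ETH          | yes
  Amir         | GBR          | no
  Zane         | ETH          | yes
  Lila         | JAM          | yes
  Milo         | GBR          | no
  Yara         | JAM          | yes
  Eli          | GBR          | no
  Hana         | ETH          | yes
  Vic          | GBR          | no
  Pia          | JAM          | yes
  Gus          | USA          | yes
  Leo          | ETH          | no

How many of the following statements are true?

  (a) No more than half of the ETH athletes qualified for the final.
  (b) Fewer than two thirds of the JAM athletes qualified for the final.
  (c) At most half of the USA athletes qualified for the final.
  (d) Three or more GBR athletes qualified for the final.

(a) ETH: |A| = 8, |A ∩ B| = 5; needs |A ∩ B| ≤ |A ∖ B| — false.
(b) JAM: |A| = 6, |A ∩ B| = 4; needs |A ∩ B| / |A| < 2/3 — false.
(c) USA: |A| = 9, |A ∩ B| = 5; needs |A ∩ B| ≤ |A ∖ B| — false.
(d) GBR: |A| = 8, |A ∩ B| = 2; needs |A ∩ B| ≥ 3 — false.

0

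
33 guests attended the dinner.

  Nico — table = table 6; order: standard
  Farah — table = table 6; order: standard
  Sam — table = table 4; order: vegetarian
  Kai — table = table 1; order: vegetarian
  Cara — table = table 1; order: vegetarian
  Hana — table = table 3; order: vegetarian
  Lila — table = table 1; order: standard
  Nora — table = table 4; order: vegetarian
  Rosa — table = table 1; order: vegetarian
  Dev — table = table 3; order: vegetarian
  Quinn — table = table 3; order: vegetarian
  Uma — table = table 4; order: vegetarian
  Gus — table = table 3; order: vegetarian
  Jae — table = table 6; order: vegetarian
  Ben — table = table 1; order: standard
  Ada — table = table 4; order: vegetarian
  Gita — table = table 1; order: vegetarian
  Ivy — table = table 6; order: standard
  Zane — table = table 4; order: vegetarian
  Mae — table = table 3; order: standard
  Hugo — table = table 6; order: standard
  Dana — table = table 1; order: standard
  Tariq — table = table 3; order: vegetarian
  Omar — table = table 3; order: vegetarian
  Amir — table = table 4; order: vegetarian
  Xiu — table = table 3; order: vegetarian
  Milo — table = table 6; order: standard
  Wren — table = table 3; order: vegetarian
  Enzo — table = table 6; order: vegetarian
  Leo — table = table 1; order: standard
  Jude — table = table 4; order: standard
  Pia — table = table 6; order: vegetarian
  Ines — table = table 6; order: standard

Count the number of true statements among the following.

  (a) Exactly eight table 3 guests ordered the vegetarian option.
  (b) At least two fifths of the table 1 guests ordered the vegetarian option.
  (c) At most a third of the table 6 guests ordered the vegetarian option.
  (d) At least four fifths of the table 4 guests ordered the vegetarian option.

(a) table 3: |A| = 9, |A ∩ B| = 8; needs |A ∩ B| = 8 — true.
(b) table 1: |A| = 8, |A ∩ B| = 4; needs |A ∩ B| / |A| ≥ 2/5 — true.
(c) table 6: |A| = 9, |A ∩ B| = 3; needs |A ∩ B| / |A| ≤ 1/3 — true.
(d) table 4: |A| = 7, |A ∩ B| = 6; needs |A ∩ B| / |A| ≥ 4/5 — true.

4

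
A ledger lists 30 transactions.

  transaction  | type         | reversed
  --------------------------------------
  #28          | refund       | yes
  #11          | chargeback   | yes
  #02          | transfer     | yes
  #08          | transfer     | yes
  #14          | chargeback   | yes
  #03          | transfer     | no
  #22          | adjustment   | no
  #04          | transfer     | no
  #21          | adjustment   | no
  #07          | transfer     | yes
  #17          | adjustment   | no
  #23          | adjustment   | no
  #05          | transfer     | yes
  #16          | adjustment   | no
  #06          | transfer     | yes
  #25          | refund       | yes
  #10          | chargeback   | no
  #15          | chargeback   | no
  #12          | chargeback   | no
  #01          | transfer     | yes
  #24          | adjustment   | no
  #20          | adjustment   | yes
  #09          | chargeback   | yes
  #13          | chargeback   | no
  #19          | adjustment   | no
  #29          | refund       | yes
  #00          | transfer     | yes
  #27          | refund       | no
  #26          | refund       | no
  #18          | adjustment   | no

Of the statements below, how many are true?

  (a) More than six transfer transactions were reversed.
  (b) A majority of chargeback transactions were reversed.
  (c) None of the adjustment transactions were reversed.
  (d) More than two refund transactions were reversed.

2

(a) transfer: |A| = 9, |A ∩ B| = 7; needs |A ∩ B| > 6 — true.
(b) chargeback: |A| = 7, |A ∩ B| = 3; needs |A ∩ B| > |A ∖ B| — false.
(c) adjustment: |A| = 9, |A ∩ B| = 1; needs A ∩ B = ∅ (|A ∩ B| = 0) — false.
(d) refund: |A| = 5, |A ∩ B| = 3; needs |A ∩ B| > 2 — true.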